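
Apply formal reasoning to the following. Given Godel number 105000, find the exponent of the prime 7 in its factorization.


Factorize 105000 by dividing by 7 repeatedly.
Division steps: 7 divides 105000 exactly 1 time(s).
Exponent of 7 = 1

1


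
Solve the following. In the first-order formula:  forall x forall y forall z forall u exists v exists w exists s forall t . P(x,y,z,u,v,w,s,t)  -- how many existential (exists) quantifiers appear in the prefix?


Quantifier prefix: forall x forall y forall z forall u exists v exists w exists s forall t
Mark each quantifier type:
  U U U U E E E U
Universal count = 5, Existential count = 3
Asked for existential (exists) quantifiers: 3

3


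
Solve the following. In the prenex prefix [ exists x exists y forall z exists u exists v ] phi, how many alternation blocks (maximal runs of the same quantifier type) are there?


Quantifier-type sequence: E E A E E  (A=forall, E=exists)
Group into maximal same-type runs:
  Ex2 | Ax1 | Ex2
Number of blocks = 3

3


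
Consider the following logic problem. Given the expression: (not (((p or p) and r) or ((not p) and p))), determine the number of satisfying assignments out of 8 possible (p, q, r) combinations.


Check all 8 assignments:
p=0, q=0, r=0: 1
p=0, q=0, r=1: 1
p=0, q=1, r=0: 1
p=0, q=1, r=1: 1
p=1, q=0, r=0: 1
p=1, q=0, r=1: 0
p=1, q=1, r=0: 1
p=1, q=1, r=1: 0
Count of True = 6

6


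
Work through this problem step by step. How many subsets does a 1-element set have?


The power set of a set with n elements has 2^n elements.
|P(S)| = 2^1 = 2

2


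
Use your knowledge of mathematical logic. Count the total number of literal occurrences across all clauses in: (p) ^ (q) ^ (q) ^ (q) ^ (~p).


Counting literals in each clause:
Clause 1: 1 literal(s)
Clause 2: 1 literal(s)
Clause 3: 1 literal(s)
Clause 4: 1 literal(s)
Clause 5: 1 literal(s)
Total = 5

5


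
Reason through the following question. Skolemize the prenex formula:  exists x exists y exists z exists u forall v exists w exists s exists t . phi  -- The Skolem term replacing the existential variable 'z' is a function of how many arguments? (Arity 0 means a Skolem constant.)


Quantifier prefix: exists x exists y exists z exists u forall v exists w exists s exists t
'z' is existentially quantified at position 3.
No universal quantifiers precede it.
Skolem function arity = 0 (a Skolem constant)

0


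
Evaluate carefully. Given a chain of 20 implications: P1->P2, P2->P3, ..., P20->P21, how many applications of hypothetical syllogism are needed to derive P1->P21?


With 20 implications in a chain connecting 21 propositions:
P1->P2, P2->P3, ..., P20->P21
Steps needed = (number of implications) - 1 = 20 - 1 = 19

19


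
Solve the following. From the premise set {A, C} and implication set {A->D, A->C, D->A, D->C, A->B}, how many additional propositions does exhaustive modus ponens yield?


Initial facts: {A, C}
Apply modus ponens to closure:
  A and A->D  =>  D
  A and A->B  =>  B
Final known: {A, B, C, D}
New propositions: {B, D}
Count = 2

2


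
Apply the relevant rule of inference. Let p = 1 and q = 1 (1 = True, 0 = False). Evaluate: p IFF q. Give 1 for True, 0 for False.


p = 1, q = 1
Operation: p IFF q
Evaluate: 1 IFF 1 = 1

1


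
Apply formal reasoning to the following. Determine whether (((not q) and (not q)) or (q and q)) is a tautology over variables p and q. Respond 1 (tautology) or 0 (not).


Check all 4 assignments:
p=0, q=0: 1
p=0, q=1: 1
p=1, q=0: 1
p=1, q=1: 1
Satisfying count = 4/4.
Tautology iff count = 4: yes.

1


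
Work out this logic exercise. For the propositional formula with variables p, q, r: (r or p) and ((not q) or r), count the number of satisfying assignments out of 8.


Evaluate all 8 assignments for p, q, r:
p=0, q=0, r=0: 0
p=0, q=0, r=1: 1
p=0, q=1, r=0: 0
p=0, q=1, r=1: 1
p=1, q=0, r=0: 1
p=1, q=0, r=1: 1
p=1, q=1, r=0: 0
p=1, q=1, r=1: 1
Satisfying count = 5

5


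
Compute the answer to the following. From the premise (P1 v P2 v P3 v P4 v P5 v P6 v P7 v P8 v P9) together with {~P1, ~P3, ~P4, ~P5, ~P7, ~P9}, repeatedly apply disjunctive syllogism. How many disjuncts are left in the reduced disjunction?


Original disjuncts (9): P1, P2, P3, P4, P5, P6, P7, P8, P9
Negated (eliminate): ~P1, ~P3, ~P4, ~P5, ~P7, ~P9
Remaining disjuncts: P2, P6, P8
Count = 9 - 6 = 3

3


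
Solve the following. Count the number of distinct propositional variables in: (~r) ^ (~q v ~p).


Identify each variable that appears in the formula.
Variables found: p, q, r
Count = 3

3


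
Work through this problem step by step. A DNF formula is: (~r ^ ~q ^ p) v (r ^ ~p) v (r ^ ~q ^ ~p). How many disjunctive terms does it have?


A DNF formula is a disjunction of terms (conjunctions).
Terms are separated by v.
Counting the disjuncts: 3 terms.

3


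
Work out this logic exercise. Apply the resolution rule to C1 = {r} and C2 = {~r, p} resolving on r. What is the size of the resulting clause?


Remove r from C1 and ~r from C2.
C1 remainder: {}
C2 remainder: {p}
Union (resolvent): {p}
Resolvent has 1 literal(s).

1


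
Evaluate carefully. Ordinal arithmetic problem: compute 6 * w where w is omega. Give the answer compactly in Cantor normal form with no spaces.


Compute 6 * w.
Ordinal * is associative and left-distributive over +, but NOT commutative; for finite n>1, n*w = w but w*n stays w*n.
For finite n>0, n * w = sup{n*k : k<w} = w. So 6 * w = w.
Result = w

w


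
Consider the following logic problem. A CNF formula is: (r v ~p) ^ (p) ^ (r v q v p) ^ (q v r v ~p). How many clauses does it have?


A CNF formula is a conjunction of clauses.
Clauses are separated by ^.
Counting the conjuncts: 4 clauses.

4


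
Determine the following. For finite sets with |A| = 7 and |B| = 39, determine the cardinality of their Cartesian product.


The Cartesian product A x B contains all ordered pairs (a, b).
|A x B| = |A| * |B| = 7 * 39 = 273

273


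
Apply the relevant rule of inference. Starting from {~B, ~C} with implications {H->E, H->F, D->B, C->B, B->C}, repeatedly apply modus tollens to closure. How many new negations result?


Initial negated facts: {~B, ~C}
Apply modus tollens to closure:
  ~B and D->B  =>  ~D
Final negated: {~B, ~C, ~D}
New negations: {~D}
Count = 1

1


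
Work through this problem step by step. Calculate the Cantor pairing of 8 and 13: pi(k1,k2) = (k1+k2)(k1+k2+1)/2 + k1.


k1 + k2 = 21
(k1+k2)(k1+k2+1)/2 = 21 * 22 / 2 = 231
pi = 231 + 8 = 239

239


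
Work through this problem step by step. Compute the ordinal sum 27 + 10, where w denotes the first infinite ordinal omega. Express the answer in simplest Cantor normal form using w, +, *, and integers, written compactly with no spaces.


Compute 27 + 10.
Ordinal + is associative but NOT commutative; for finite n>0, n + w = w but w + n stays w+n.
Both operands finite; ordinal + agrees with natural +: 27 + 10 = 37.
Result = 37

37


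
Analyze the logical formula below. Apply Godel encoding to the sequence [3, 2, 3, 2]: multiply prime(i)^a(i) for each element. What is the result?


Encode each element as an exponent of the corresponding prime:
  2^3 = 8
  3^2 = 9
  5^3 = 125
  7^2 = 49
Product = 8 * 9 * 125 * 49 = 441000

441000


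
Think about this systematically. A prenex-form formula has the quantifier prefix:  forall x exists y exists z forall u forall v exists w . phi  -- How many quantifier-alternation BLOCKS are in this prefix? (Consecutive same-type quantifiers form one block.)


Quantifier-type sequence: A E E A A E  (A=forall, E=exists)
Group into maximal same-type runs:
  Ax1 | Ex2 | Ax2 | Ex1
Number of blocks = 4

4


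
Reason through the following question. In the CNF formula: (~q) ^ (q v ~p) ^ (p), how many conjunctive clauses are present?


A CNF formula is a conjunction of clauses.
Clauses are separated by ^.
Counting the conjuncts: 3 clauses.

3


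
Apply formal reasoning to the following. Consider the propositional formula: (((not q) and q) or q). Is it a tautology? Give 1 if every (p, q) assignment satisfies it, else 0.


Check all 4 assignments:
p=0, q=0: 0
p=0, q=1: 1
p=1, q=0: 0
p=1, q=1: 1
Satisfying count = 2/4.
Tautology iff count = 4: no.

0


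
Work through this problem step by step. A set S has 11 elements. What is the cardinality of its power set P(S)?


The power set of a set with n elements has 2^n elements.
|P(S)| = 2^11 = 2048

2048


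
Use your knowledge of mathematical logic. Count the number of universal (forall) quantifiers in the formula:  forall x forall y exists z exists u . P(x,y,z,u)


Quantifier prefix: forall x forall y exists z exists u
Mark each quantifier type:
  U U E E
Universal count = 2, Existential count = 2
Asked for universal (forall) quantifiers: 2

2


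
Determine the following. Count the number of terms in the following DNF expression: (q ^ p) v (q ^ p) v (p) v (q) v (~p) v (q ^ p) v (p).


A DNF formula is a disjunction of terms (conjunctions).
Terms are separated by v.
Counting the disjuncts: 7 terms.

7


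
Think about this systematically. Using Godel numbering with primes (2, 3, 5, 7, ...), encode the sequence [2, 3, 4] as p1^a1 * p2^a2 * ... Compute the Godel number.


Encode each element as an exponent of the corresponding prime:
  2^2 = 4
  3^3 = 27
  5^4 = 625
Product = 4 * 27 * 625 = 67500

67500


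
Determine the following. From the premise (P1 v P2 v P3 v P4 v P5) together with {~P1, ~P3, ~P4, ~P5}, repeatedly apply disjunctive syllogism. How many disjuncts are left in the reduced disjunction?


Original disjuncts (5): P1, P2, P3, P4, P5
Negated (eliminate): ~P1, ~P3, ~P4, ~P5
Remaining disjuncts: P2
Count = 5 - 4 = 1

1


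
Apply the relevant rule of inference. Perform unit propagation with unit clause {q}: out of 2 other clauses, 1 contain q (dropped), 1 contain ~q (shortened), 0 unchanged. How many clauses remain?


Satisfied (removed): 1
Shortened (remain): 1
Unchanged (remain): 0
Remaining = 1 + 0 = 1

1


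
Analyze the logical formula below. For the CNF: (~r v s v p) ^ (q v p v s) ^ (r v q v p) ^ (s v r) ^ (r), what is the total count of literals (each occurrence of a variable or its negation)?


Counting literals in each clause:
Clause 1: 3 literal(s)
Clause 2: 3 literal(s)
Clause 3: 3 literal(s)
Clause 4: 2 literal(s)
Clause 5: 1 literal(s)
Total = 12

12


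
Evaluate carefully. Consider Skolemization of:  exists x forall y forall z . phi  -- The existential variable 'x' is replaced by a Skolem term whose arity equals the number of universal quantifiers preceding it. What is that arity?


Quantifier prefix: exists x forall y forall z
'x' is existentially quantified at position 1.
No universal quantifiers precede it.
Skolem function arity = 0 (a Skolem constant)

0


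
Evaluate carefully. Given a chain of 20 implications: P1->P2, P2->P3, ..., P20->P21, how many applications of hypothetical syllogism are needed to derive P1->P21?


With 20 implications in a chain connecting 21 propositions:
P1->P2, P2->P3, ..., P20->P21
Steps needed = (number of implications) - 1 = 20 - 1 = 19

19


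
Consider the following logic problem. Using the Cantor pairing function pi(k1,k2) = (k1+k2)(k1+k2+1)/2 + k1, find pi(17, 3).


k1 + k2 = 20
(k1+k2)(k1+k2+1)/2 = 20 * 21 / 2 = 210
pi = 210 + 17 = 227

227


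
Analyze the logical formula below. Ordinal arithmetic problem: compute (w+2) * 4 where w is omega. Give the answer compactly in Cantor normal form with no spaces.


Compute (w+2) * 4.
Ordinal * is associative and left-distributive over +, but NOT commutative; for finite n>1, n*w = w but w*n stays w*n.
(w+2) * 4 = (w+2) repeated 4 times. Each intermediate +2 is absorbed by the following w; only the last survives: w*4+2.
Result = w*4+2

w*4+2


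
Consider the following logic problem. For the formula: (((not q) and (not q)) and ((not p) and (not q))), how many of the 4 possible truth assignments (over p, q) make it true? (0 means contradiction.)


Check all 4 assignments:
p=0, q=0: 1
p=0, q=1: 0
p=1, q=0: 0
p=1, q=1: 0
Count of True = 1

1


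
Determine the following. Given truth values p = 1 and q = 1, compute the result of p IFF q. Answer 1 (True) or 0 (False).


p = 1, q = 1
Operation: p IFF q
Evaluate: 1 IFF 1 = 1

1


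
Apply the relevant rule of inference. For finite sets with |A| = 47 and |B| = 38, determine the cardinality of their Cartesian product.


The Cartesian product A x B contains all ordered pairs (a, b).
|A x B| = |A| * |B| = 47 * 38 = 1786

1786


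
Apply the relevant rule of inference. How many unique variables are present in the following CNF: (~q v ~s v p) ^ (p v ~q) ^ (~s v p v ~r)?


Identify each variable that appears in the formula.
Variables found: p, q, r, s
Count = 4

4


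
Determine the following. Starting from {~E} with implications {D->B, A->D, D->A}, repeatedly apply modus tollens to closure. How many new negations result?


Initial negated facts: {~E}
Apply modus tollens to closure:
  (no implication fires)
Final negated: {~E}
New negations: {(none)}
Count = 0

0


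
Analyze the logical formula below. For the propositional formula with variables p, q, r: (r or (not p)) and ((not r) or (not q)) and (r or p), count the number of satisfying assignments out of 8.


Evaluate all 8 assignments for p, q, r:
p=0, q=0, r=0: 0
p=0, q=0, r=1: 1
p=0, q=1, r=0: 0
p=0, q=1, r=1: 0
p=1, q=0, r=0: 0
p=1, q=0, r=1: 1
p=1, q=1, r=0: 0
p=1, q=1, r=1: 0
Satisfying count = 2

2


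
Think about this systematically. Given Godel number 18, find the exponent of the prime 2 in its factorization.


Factorize 18 by dividing by 2 repeatedly.
Division steps: 2 divides 18 exactly 1 time(s).
Exponent of 2 = 1

1


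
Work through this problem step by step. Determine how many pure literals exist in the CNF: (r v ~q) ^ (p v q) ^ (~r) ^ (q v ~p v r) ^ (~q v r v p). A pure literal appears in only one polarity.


Check each variable for pure literal status:
p: mixed (not pure)
q: mixed (not pure)
r: mixed (not pure)
Pure literal count = 0

0


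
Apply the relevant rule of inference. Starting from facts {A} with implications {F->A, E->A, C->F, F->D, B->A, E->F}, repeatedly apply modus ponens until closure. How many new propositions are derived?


Initial facts: {A}
Apply modus ponens to closure:
  (no implication fires)
Final known: {A}
New propositions: {(none)}
Count = 0

0


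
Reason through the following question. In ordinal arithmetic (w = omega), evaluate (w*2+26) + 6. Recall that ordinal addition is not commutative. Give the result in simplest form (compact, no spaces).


Compute (w*2+26) + 6.
Ordinal + is associative but NOT commutative; for finite n>0, n + w = w but w + n stays w+n.
By associativity: (w*2+26) + 6 = w*2 + (26+6) = w*2+32.
Result = w*2+32

w*2+32


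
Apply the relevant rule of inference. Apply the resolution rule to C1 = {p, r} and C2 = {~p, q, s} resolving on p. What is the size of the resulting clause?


Remove p from C1 and ~p from C2.
C1 remainder: {r}
C2 remainder: {q, s}
Union (resolvent): {q, r, s}
Resolvent has 3 literal(s).

3


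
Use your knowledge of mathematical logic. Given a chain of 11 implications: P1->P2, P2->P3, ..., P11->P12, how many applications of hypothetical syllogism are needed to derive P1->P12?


With 11 implications in a chain connecting 12 propositions:
P1->P2, P2->P3, ..., P11->P12
Steps needed = (number of implications) - 1 = 11 - 1 = 10

10


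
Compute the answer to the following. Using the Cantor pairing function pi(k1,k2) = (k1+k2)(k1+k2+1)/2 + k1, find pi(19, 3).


k1 + k2 = 22
(k1+k2)(k1+k2+1)/2 = 22 * 23 / 2 = 253
pi = 253 + 19 = 272

272


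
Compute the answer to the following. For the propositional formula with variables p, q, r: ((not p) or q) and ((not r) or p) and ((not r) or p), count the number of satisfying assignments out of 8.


Evaluate all 8 assignments for p, q, r:
p=0, q=0, r=0: 1
p=0, q=0, r=1: 0
p=0, q=1, r=0: 1
p=0, q=1, r=1: 0
p=1, q=0, r=0: 0
p=1, q=0, r=1: 0
p=1, q=1, r=0: 1
p=1, q=1, r=1: 1
Satisfying count = 4

4


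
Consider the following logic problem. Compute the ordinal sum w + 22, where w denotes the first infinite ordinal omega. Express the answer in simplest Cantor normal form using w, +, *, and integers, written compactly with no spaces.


Compute w + 22.
Ordinal + is associative but NOT commutative; for finite n>0, n + w = w but w + n stays w+n.
w + 22 is already in normal form (a successor ordinal beyond w).
Result = w+22

w+22


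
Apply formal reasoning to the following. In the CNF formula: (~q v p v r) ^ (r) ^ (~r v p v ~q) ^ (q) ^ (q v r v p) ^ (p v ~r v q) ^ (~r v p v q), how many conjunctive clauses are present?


A CNF formula is a conjunction of clauses.
Clauses are separated by ^.
Counting the conjuncts: 7 clauses.

7


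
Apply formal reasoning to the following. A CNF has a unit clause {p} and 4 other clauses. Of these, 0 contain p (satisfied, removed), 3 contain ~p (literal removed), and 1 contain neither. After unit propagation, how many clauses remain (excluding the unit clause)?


Satisfied (removed): 0
Shortened (remain): 3
Unchanged (remain): 1
Remaining = 3 + 1 = 4

4


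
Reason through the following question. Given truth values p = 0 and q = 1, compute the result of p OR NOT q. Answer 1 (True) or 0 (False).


p = 0, q = 1
Operation: p OR NOT q
Evaluate: 0 OR NOT 1 = 0

0


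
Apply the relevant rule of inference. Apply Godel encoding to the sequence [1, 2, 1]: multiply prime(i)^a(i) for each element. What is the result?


Encode each element as an exponent of the corresponding prime:
  2^1 = 2
  3^2 = 9
  5^1 = 5
Product = 2 * 9 * 5 = 90

90


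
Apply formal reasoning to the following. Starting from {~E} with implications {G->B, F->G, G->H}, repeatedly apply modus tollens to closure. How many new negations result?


Initial negated facts: {~E}
Apply modus tollens to closure:
  (no implication fires)
Final negated: {~E}
New negations: {(none)}
Count = 0

0


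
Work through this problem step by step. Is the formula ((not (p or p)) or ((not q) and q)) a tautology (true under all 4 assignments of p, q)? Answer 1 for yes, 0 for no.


Check all 4 assignments:
p=0, q=0: 1
p=0, q=1: 1
p=1, q=0: 0
p=1, q=1: 0
Satisfying count = 2/4.
Tautology iff count = 4: no.

0


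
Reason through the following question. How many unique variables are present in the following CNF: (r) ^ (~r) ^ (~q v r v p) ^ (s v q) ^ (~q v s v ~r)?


Identify each variable that appears in the formula.
Variables found: p, q, r, s
Count = 4

4


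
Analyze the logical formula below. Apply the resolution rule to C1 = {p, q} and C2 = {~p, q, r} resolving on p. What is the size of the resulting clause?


Remove p from C1 and ~p from C2.
C1 remainder: {q}
C2 remainder: {q, r}
Union (resolvent): {q, r}
Resolvent has 2 literal(s).

2


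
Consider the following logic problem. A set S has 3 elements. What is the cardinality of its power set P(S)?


The power set of a set with n elements has 2^n elements.
|P(S)| = 2^3 = 8

8


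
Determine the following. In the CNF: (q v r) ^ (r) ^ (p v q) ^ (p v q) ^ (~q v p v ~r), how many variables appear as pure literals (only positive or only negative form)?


Check each variable for pure literal status:
p: pure positive
q: mixed (not pure)
r: mixed (not pure)
Pure literal count = 1

1


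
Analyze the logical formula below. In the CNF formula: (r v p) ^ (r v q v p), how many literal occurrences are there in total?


Counting literals in each clause:
Clause 1: 2 literal(s)
Clause 2: 3 literal(s)
Total = 5

5


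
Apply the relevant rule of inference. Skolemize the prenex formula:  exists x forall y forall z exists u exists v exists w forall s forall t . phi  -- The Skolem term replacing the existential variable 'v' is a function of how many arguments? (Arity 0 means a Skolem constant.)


Quantifier prefix: exists x forall y forall z exists u exists v exists w forall s forall t
'v' is existentially quantified at position 5.
Universal variables preceding it: y, z
Skolem function arity = 2

2


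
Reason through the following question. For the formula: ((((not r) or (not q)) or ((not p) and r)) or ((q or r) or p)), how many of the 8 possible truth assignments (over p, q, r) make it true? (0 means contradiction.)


Check all 8 assignments:
p=0, q=0, r=0: 1
p=0, q=0, r=1: 1
p=0, q=1, r=0: 1
p=0, q=1, r=1: 1
p=1, q=0, r=0: 1
p=1, q=0, r=1: 1
p=1, q=1, r=0: 1
p=1, q=1, r=1: 1
Count of True = 8

8


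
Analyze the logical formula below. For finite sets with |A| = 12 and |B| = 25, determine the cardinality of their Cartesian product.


The Cartesian product A x B contains all ordered pairs (a, b).
|A x B| = |A| * |B| = 12 * 25 = 300

300


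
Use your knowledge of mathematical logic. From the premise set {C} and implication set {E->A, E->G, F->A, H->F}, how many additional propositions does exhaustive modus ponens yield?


Initial facts: {C}
Apply modus ponens to closure:
  (no implication fires)
Final known: {C}
New propositions: {(none)}
Count = 0

0


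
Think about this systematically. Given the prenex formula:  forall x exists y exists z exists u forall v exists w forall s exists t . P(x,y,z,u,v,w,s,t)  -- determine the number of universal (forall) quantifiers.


Quantifier prefix: forall x exists y exists z exists u forall v exists w forall s exists t
Mark each quantifier type:
  U E E E U E U E
Universal count = 3, Existential count = 5
Asked for universal (forall) quantifiers: 3

3


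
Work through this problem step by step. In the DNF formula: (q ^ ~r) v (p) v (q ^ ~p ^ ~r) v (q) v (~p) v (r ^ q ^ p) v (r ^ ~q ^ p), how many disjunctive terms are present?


A DNF formula is a disjunction of terms (conjunctions).
Terms are separated by v.
Counting the disjuncts: 7 terms.

7


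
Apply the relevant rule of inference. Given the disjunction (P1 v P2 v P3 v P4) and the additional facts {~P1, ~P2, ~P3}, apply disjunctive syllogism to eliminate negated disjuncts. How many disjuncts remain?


Original disjuncts (4): P1, P2, P3, P4
Negated (eliminate): ~P1, ~P2, ~P3
Remaining disjuncts: P4
Count = 4 - 3 = 1

1


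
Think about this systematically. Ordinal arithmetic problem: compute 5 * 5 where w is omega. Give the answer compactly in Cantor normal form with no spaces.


Compute 5 * 5.
Ordinal * is associative and left-distributive over +, but NOT commutative; for finite n>1, n*w = w but w*n stays w*n.
Both finite; ordinal * agrees with natural *: 5 * 5 = 25.
Result = 25

25


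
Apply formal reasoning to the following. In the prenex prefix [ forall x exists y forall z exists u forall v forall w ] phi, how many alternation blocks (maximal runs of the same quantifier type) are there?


Quantifier-type sequence: A E A E A A  (A=forall, E=exists)
Group into maximal same-type runs:
  Ax1 | Ex1 | Ax1 | Ex1 | Ax2
Number of blocks = 5

5


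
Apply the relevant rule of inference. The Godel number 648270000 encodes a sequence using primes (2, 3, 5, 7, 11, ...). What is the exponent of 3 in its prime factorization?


Factorize 648270000 by dividing by 3 repeatedly.
Division steps: 3 divides 648270000 exactly 3 time(s).
Exponent of 3 = 3

3


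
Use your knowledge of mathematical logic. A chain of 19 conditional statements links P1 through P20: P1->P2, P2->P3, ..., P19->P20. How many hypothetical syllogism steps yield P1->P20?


With 19 implications in a chain connecting 20 propositions:
P1->P2, P2->P3, ..., P19->P20
Steps needed = (number of implications) - 1 = 19 - 1 = 18

18


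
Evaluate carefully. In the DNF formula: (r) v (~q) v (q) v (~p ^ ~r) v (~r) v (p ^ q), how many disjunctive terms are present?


A DNF formula is a disjunction of terms (conjunctions).
Terms are separated by v.
Counting the disjuncts: 6 terms.

6


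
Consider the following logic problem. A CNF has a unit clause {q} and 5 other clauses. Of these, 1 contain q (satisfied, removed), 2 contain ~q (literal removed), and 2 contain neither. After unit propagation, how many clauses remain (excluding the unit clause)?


Satisfied (removed): 1
Shortened (remain): 2
Unchanged (remain): 2
Remaining = 2 + 2 = 4

4


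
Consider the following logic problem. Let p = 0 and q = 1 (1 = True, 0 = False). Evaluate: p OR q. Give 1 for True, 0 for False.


p = 0, q = 1
Operation: p OR q
Evaluate: 0 OR 1 = 1

1


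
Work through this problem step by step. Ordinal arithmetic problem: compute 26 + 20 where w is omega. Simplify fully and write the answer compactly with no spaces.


Compute 26 + 20.
Ordinal + is associative but NOT commutative; for finite n>0, n + w = w but w + n stays w+n.
Both operands finite; ordinal + agrees with natural +: 26 + 20 = 46.
Result = 46

46


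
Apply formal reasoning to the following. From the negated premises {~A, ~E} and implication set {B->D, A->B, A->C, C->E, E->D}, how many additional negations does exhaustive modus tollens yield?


Initial negated facts: {~A, ~E}
Apply modus tollens to closure:
  ~E and C->E  =>  ~C
Final negated: {~A, ~C, ~E}
New negations: {~C}
Count = 1

1


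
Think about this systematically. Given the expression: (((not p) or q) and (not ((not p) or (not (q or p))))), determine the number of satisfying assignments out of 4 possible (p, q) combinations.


Check all 4 assignments:
p=0, q=0: 0
p=0, q=1: 0
p=1, q=0: 0
p=1, q=1: 1
Count of True = 1

1


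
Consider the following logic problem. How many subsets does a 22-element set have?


The power set of a set with n elements has 2^n elements.
|P(S)| = 2^22 = 4194304

4194304


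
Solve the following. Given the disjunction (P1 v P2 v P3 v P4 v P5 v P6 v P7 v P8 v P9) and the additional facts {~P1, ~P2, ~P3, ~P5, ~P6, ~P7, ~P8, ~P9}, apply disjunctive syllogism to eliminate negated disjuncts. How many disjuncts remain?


Original disjuncts (9): P1, P2, P3, P4, P5, P6, P7, P8, P9
Negated (eliminate): ~P1, ~P2, ~P3, ~P5, ~P6, ~P7, ~P8, ~P9
Remaining disjuncts: P4
Count = 9 - 8 = 1

1


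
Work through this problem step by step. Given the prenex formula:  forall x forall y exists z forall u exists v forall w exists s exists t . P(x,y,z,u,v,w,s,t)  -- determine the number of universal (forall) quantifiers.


Quantifier prefix: forall x forall y exists z forall u exists v forall w exists s exists t
Mark each quantifier type:
  U U E U E U E E
Universal count = 4, Existential count = 4
Asked for universal (forall) quantifiers: 4

4


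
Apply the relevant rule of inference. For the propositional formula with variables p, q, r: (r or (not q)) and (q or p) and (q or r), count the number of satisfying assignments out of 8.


Evaluate all 8 assignments for p, q, r:
p=0, q=0, r=0: 0
p=0, q=0, r=1: 0
p=0, q=1, r=0: 0
p=0, q=1, r=1: 1
p=1, q=0, r=0: 0
p=1, q=0, r=1: 1
p=1, q=1, r=0: 0
p=1, q=1, r=1: 1
Satisfying count = 3

3


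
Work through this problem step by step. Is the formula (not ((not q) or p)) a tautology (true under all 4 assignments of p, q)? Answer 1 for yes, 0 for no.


Check all 4 assignments:
p=0, q=0: 0
p=0, q=1: 1
p=1, q=0: 0
p=1, q=1: 0
Satisfying count = 1/4.
Tautology iff count = 4: no.

0


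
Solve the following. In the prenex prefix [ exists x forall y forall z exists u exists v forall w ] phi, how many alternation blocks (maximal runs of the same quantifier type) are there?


Quantifier-type sequence: E A A E E A  (A=forall, E=exists)
Group into maximal same-type runs:
  Ex1 | Ax2 | Ex2 | Ax1
Number of blocks = 4

4


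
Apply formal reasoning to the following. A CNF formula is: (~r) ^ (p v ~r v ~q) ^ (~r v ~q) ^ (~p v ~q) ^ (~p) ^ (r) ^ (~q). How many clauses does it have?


A CNF formula is a conjunction of clauses.
Clauses are separated by ^.
Counting the conjuncts: 7 clauses.

7


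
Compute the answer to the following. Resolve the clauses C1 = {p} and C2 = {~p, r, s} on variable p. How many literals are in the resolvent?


Remove p from C1 and ~p from C2.
C1 remainder: {}
C2 remainder: {r, s}
Union (resolvent): {r, s}
Resolvent has 2 literal(s).

2


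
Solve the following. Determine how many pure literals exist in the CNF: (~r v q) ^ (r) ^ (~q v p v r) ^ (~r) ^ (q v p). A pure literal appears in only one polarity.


Check each variable for pure literal status:
p: pure positive
q: mixed (not pure)
r: mixed (not pure)
Pure literal count = 1

1


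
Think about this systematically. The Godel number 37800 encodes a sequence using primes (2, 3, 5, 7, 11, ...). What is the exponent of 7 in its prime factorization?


Factorize 37800 by dividing by 7 repeatedly.
Division steps: 7 divides 37800 exactly 1 time(s).
Exponent of 7 = 1

1


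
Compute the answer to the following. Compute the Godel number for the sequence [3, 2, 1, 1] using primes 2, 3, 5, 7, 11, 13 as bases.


Encode each element as an exponent of the corresponding prime:
  2^3 = 8
  3^2 = 9
  5^1 = 5
  7^1 = 7
Product = 8 * 9 * 5 * 7 = 2520

2520


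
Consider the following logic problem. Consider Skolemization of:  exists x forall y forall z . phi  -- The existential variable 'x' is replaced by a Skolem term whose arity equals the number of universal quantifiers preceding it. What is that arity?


Quantifier prefix: exists x forall y forall z
'x' is existentially quantified at position 1.
No universal quantifiers precede it.
Skolem function arity = 0 (a Skolem constant)

0


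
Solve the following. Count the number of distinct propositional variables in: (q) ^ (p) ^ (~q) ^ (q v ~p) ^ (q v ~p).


Identify each variable that appears in the formula.
Variables found: p, q
Count = 2

2


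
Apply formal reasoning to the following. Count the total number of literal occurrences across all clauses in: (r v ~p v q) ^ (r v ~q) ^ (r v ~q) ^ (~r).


Counting literals in each clause:
Clause 1: 3 literal(s)
Clause 2: 2 literal(s)
Clause 3: 2 literal(s)
Clause 4: 1 literal(s)
Total = 8

8


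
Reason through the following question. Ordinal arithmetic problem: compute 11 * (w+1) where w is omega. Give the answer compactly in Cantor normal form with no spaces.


Compute 11 * (w+1).
Ordinal * is associative and left-distributive over +, but NOT commutative; for finite n>1, n*w = w but w*n stays w*n.
By left-distributivity: 11 * (w+1) = 11*w + 11*1 = w + 11 = w+11.
Result = w+11

w+11


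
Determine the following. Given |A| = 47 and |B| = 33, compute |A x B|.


The Cartesian product A x B contains all ordered pairs (a, b).
|A x B| = |A| * |B| = 47 * 33 = 1551

1551


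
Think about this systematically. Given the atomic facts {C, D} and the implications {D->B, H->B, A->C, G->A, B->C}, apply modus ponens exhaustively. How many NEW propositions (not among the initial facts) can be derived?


Initial facts: {C, D}
Apply modus ponens to closure:
  D and D->B  =>  B
Final known: {B, C, D}
New propositions: {B}
Count = 1

1


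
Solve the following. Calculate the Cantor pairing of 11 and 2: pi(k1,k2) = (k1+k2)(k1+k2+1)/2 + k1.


k1 + k2 = 13
(k1+k2)(k1+k2+1)/2 = 13 * 14 / 2 = 91
pi = 91 + 11 = 102

102


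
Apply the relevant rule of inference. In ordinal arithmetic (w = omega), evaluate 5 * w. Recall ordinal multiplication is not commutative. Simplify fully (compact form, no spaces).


Compute 5 * w.
Ordinal * is associative and left-distributive over +, but NOT commutative; for finite n>1, n*w = w but w*n stays w*n.
For finite n>0, n * w = sup{n*k : k<w} = w. So 5 * w = w.
Result = w

w


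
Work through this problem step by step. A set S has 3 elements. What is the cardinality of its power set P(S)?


The power set of a set with n elements has 2^n elements.
|P(S)| = 2^3 = 8

8


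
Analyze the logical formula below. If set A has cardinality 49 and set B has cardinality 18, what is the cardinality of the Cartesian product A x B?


The Cartesian product A x B contains all ordered pairs (a, b).
|A x B| = |A| * |B| = 49 * 18 = 882

882


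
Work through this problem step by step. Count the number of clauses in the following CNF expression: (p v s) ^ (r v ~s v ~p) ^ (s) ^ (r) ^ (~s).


A CNF formula is a conjunction of clauses.
Clauses are separated by ^.
Counting the conjuncts: 5 clauses.

5


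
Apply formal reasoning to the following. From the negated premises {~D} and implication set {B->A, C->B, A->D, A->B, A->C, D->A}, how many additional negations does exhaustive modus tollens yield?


Initial negated facts: {~D}
Apply modus tollens to closure:
  ~D and A->D  =>  ~A
  ~A and B->A  =>  ~B
  ~B and C->B  =>  ~C
Final negated: {~A, ~B, ~C, ~D}
New negations: {~A, ~B, ~C}
Count = 3

3


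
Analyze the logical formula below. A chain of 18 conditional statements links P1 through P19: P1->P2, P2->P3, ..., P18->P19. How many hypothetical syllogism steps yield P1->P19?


With 18 implications in a chain connecting 19 propositions:
P1->P2, P2->P3, ..., P18->P19
Steps needed = (number of implications) - 1 = 18 - 1 = 17

17


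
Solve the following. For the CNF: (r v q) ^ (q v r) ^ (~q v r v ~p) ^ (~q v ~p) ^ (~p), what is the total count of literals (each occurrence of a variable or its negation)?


Counting literals in each clause:
Clause 1: 2 literal(s)
Clause 2: 2 literal(s)
Clause 3: 3 literal(s)
Clause 4: 2 literal(s)
Clause 5: 1 literal(s)
Total = 10

10


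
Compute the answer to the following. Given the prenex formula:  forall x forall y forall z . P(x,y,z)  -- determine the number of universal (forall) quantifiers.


Quantifier prefix: forall x forall y forall z
Mark each quantifier type:
  U U U
Universal count = 3, Existential count = 0
Asked for universal (forall) quantifiers: 3

3


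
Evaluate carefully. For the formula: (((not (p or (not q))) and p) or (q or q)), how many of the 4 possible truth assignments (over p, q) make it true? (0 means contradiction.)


Check all 4 assignments:
p=0, q=0: 0
p=0, q=1: 1
p=1, q=0: 0
p=1, q=1: 1
Count of True = 2

2


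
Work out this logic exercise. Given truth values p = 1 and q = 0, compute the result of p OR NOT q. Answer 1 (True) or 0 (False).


p = 1, q = 0
Operation: p OR NOT q
Evaluate: 1 OR NOT 0 = 1

1


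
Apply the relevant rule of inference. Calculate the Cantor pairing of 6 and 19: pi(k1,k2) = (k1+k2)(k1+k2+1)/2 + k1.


k1 + k2 = 25
(k1+k2)(k1+k2+1)/2 = 25 * 26 / 2 = 325
pi = 325 + 6 = 331

331


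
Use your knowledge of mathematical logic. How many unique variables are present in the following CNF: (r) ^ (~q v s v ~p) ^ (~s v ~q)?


Identify each variable that appears in the formula.
Variables found: p, q, r, s
Count = 4

4


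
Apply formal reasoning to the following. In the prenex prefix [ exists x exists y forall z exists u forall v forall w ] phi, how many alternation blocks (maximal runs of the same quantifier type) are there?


Quantifier-type sequence: E E A E A A  (A=forall, E=exists)
Group into maximal same-type runs:
  Ex2 | Ax1 | Ex1 | Ax2
Number of blocks = 4

4


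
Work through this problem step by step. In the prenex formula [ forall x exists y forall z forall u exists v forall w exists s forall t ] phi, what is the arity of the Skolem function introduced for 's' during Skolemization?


Quantifier prefix: forall x exists y forall z forall u exists v forall w exists s forall t
's' is existentially quantified at position 7.
Universal variables preceding it: x, z, u, w
Skolem function arity = 4

4


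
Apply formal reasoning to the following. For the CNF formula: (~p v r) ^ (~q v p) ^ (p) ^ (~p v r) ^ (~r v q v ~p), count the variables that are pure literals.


Check each variable for pure literal status:
p: mixed (not pure)
q: mixed (not pure)
r: mixed (not pure)
Pure literal count = 0

0


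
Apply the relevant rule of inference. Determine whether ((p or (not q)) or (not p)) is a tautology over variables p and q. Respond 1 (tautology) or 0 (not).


Check all 4 assignments:
p=0, q=0: 1
p=0, q=1: 1
p=1, q=0: 1
p=1, q=1: 1
Satisfying count = 4/4.
Tautology iff count = 4: yes.

1


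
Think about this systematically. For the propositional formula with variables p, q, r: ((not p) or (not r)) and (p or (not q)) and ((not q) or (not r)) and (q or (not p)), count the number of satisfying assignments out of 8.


Evaluate all 8 assignments for p, q, r:
p=0, q=0, r=0: 1
p=0, q=0, r=1: 1
p=0, q=1, r=0: 0
p=0, q=1, r=1: 0
p=1, q=0, r=0: 0
p=1, q=0, r=1: 0
p=1, q=1, r=0: 1
p=1, q=1, r=1: 0
Satisfying count = 3

3


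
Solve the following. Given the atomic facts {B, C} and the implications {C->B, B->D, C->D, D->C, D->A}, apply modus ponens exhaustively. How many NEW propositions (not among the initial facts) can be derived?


Initial facts: {B, C}
Apply modus ponens to closure:
  B and B->D  =>  D
  D and D->A  =>  A
Final known: {A, B, C, D}
New propositions: {A, D}
Count = 2

2


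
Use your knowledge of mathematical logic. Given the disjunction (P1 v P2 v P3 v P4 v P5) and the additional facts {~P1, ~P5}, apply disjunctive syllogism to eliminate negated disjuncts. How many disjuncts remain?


Original disjuncts (5): P1, P2, P3, P4, P5
Negated (eliminate): ~P1, ~P5
Remaining disjuncts: P2, P3, P4
Count = 5 - 2 = 3

3


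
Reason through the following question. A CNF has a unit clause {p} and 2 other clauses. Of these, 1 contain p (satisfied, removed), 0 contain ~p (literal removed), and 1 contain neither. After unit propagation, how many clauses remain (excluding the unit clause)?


Satisfied (removed): 1
Shortened (remain): 0
Unchanged (remain): 1
Remaining = 0 + 1 = 1

1


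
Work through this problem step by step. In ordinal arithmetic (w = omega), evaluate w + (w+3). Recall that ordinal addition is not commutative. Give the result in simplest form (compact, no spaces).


Compute w + (w+3).
Ordinal + is associative but NOT commutative; for finite n>0, n + w = w but w + n stays w+n.
w + (w+3) = (w+w) + 3 = w*2+3.
Result = w*2+3

w*2+3


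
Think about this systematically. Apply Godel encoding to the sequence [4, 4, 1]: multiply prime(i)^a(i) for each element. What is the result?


Encode each element as an exponent of the corresponding prime:
  2^4 = 16
  3^4 = 81
  5^1 = 5
Product = 16 * 81 * 5 = 6480

6480


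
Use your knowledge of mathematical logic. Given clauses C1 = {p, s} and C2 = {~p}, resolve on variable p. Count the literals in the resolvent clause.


Remove p from C1 and ~p from C2.
C1 remainder: {s}
C2 remainder: {}
Union (resolvent): {s}
Resolvent has 1 literal(s).

1


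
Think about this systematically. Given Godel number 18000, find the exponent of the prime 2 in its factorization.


Factorize 18000 by dividing by 2 repeatedly.
Division steps: 2 divides 18000 exactly 4 time(s).
Exponent of 2 = 4

4


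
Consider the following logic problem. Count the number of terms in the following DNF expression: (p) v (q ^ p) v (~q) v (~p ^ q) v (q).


A DNF formula is a disjunction of terms (conjunctions).
Terms are separated by v.
Counting the disjuncts: 5 terms.

5


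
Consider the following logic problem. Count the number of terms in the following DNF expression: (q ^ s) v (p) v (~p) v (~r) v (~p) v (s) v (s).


A DNF formula is a disjunction of terms (conjunctions).
Terms are separated by v.
Counting the disjuncts: 7 terms.

7


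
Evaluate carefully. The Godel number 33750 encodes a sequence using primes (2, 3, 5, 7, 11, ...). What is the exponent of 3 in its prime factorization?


Factorize 33750 by dividing by 3 repeatedly.
Division steps: 3 divides 33750 exactly 3 time(s).
Exponent of 3 = 3

3


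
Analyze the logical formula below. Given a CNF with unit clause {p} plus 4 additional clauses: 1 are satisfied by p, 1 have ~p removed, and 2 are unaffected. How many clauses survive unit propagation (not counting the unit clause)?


Satisfied (removed): 1
Shortened (remain): 1
Unchanged (remain): 2
Remaining = 1 + 2 = 3

3
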